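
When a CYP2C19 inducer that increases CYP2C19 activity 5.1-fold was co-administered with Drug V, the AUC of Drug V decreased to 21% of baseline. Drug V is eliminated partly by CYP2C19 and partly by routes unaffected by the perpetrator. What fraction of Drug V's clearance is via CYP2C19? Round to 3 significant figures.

Call the CYP2C19 fraction fm. After the interaction, CL_new/CL_old = fm × 5.1 + (1 − fm).
AUC ratio = 1 / (new CL fraction), so new CL fraction = 1 / 0.210 = 4.762.
fm × 5.1 + 1 − fm = 4.762  ⇒  fm × (5.1 − 1) = 3.762  ⇒  fm = 0.918.

0.918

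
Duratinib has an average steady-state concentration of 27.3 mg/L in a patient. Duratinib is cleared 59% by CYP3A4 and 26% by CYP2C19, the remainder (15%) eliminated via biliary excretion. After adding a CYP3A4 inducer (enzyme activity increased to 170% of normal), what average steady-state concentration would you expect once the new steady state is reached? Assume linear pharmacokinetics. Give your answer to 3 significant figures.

The CYP3A4 pathway (59% of clearance) increases to 1.7× activity: 0.59 × 1.7 = 1.003.
CYP2C19 (26%) and the residual 15% are unaffected.
Relative clearance = 1.003 + 0.26 + 0.15 = 1.413.
With dosing unchanged, average steady-state concentration scales as 1/CL: 27.3 / 1.413 = 19.3 mg/L.

19.3 mg/L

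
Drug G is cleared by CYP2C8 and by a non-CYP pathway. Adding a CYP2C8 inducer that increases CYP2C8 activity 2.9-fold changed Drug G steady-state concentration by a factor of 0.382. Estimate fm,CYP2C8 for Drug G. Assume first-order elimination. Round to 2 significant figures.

Write x for the fraction cleared via CYP2C8. The observed steady-state concentration change means clearance rose to 1/0.382 = 2.618 of baseline.
Only the CYP2C8 route changed, so 2.618 = x·2.9 + (1 − x), giving x = 0.85.

0.85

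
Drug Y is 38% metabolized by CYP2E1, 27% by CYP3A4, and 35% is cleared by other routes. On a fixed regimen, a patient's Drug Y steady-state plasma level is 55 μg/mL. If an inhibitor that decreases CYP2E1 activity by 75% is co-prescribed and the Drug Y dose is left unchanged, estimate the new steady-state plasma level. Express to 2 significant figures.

CYP2E1: 0.38 × 0.25 = 0.095
CYP3A4: 0.27 (unchanged)
Other: 0.35 (unchanged)
New clearance relative to baseline: 0.095 + 0.27 + 0.35 = 0.715.
With dosing unchanged, steady-state plasma level scales as 1/CL: 55 / 0.715 = 77 μg/mL.

77 μg/mL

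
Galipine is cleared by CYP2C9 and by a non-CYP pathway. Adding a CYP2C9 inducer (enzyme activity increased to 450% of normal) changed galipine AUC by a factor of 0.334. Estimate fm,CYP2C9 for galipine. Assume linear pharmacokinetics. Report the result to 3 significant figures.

Let fm be the CYP2C9 fraction. New clearance relative to baseline = fm × 4.5 + (1 − fm).
AUC ratio = 1 / (new CL fraction), so new CL fraction = 1 / 0.334 = 2.994.
fm × 4.5 + 1 − fm = 2.994  ⇒  fm × (4.5 − 1) = 1.994  ⇒  fm = 0.570.

0.570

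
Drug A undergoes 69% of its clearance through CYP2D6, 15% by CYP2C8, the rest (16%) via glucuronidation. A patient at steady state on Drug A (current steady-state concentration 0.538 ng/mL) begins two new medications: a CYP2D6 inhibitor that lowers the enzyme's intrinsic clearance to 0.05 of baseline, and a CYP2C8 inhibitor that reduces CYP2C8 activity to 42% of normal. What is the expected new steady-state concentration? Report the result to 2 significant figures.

CYP2D6: 0.69 × 0.05 = 0.0345
CYP2C8: 0.15 × 0.42 = 0.063
Other: 0.16 (unchanged)
New clearance relative to baseline: 0.0345 + 0.063 + 0.16 = 0.2575.
New steady-state concentration = 0.538 / 0.2575 = 2.1 ng/mL (concentration scales inversely with clearance).

2.1 ng/mL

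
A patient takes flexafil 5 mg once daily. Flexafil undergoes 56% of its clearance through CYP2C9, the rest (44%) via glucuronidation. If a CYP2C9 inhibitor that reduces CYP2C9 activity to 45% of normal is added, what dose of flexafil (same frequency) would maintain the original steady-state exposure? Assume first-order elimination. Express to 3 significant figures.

CYP2C9: 0.56 × 0.45 = 0.252
Other: 0.44 (unchanged)
Relative clearance = 0.252 + 0.44 = 0.692.
Css,avg = (dose rate)/CL, so holding Css fixed requires dose ∝ CL: 5 × 0.692 = 3.46 mg.

3.46 mg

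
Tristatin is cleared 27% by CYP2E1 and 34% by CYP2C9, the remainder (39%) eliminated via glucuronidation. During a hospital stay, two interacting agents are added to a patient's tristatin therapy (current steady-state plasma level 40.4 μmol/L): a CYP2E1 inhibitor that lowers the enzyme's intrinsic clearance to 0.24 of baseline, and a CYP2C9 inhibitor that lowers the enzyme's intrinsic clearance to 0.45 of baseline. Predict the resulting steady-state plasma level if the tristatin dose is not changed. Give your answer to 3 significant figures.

66.5 μmol/L

The CYP2E1 pathway (27% of clearance) is reduced to 0.24× activity: 0.27 × 0.24 = 0.0648.
The CYP2C9 pathway (34% of clearance) drops to 0.45× activity: 0.34 × 0.45 = 0.153.
Non-CYP routes (39%) are unchanged.
New clearance relative to baseline: 0.0648 + 0.153 + 0.39 = 0.6078.
Dividing the baseline by the relative clearance: 40.4 / 0.6078 = 66.5 μmol/L.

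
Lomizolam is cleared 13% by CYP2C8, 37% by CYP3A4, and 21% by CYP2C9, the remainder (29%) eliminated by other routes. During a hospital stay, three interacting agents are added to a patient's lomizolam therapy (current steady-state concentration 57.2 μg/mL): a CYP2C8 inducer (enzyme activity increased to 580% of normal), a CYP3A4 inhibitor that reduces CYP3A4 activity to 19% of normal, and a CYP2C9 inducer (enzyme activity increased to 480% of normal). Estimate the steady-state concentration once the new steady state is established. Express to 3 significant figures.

The CYP2C8 pathway (13% of clearance) rises to 5.8× activity: 0.13 × 5.8 = 0.754.
The CYP3A4 pathway (37% of clearance) falls to 0.19× activity: 0.37 × 0.19 = 0.0703.
The CYP2C9 pathway (21% of clearance) rises to 4.8× activity: 0.21 × 4.8 = 1.008.
Non-CYP routes (29%) are unchanged.
Relative clearance = 0.754 + 0.0703 + 1.008 + 0.29 = 2.1223.
Dividing the baseline by the relative clearance: 57.2 / 2.1223 = 27.0 μg/mL.

27.0 μg/mL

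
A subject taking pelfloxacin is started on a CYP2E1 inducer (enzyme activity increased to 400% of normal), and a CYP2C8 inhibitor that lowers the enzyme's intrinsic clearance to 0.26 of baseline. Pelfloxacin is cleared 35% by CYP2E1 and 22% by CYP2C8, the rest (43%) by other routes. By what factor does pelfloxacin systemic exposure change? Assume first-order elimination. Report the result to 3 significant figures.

CYP2E1: 0.35 × 4 = 1.4
CYP2C8: 0.22 × 0.26 = 0.0572
Other: 0.43 (unchanged)
CL_new/CL_old = 1.4 + 0.0572 + 0.43 = 1.8872.
Net systemic exposure ratio = 1 / 1.8872 = 0.530.

0.530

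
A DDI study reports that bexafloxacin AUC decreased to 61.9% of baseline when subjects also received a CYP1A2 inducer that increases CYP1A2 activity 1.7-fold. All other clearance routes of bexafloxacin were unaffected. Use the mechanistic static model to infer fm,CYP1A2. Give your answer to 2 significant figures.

0.88

Call the CYP1A2 fraction fm. After the interaction, CL_new/CL_old = fm × 1.7 + (1 − fm).
AUC ratio = 1 / (new CL fraction), so new CL fraction = 1 / 0.619 = 1.616.
fm × 1.7 + 1 − fm = 1.616  ⇒  fm × (1.7 − 1) = 0.6155  ⇒  fm = 0.88.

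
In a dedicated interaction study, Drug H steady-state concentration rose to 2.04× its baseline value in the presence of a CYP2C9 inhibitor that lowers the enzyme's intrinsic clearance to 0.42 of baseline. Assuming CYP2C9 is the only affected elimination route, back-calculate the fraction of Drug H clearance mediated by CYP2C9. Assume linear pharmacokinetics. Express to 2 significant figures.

0.88

CL'/CL = 1 / 2.04 = 0.4902
0.42·fm + (1 − fm) = 0.4902
fm = (0.4902 − 1) / (0.42 − 1) = 0.88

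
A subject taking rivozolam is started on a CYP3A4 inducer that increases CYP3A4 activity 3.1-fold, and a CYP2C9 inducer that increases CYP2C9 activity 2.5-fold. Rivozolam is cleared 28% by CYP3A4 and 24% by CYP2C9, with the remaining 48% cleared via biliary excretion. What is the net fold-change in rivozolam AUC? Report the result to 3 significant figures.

The CYP3A4 pathway (28% of clearance) is boosted to 3.1× activity: 0.28 × 3.1 = 0.868.
The CYP2C9 pathway (24% of clearance) increases to 2.5× activity: 0.24 × 2.5 = 0.6.
The remaining 48% of clearance is unaffected.
Relative clearance = 0.868 + 0.6 + 0.48 = 1.948.
Net AUC ratio = 1 / 1.948 = 0.513.

0.513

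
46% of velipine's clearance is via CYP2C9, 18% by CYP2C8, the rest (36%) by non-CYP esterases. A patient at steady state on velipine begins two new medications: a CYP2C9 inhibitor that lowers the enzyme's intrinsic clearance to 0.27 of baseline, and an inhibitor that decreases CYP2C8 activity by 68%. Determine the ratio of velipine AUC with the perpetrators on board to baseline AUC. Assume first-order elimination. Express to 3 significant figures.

The CYP2C9 pathway (46% of clearance) falls to 0.27× activity: 0.46 × 0.27 = 0.1242.
The CYP2C8 pathway (18% of clearance) falls to 0.32× activity: 0.18 × 0.32 = 0.0576.
The remaining 36% of clearance is unaffected.
CL_new/CL_old = 0.1242 + 0.0576 + 0.36 = 0.5418.
Net AUC ratio = 1 / 0.5418 = 1.85.

1.85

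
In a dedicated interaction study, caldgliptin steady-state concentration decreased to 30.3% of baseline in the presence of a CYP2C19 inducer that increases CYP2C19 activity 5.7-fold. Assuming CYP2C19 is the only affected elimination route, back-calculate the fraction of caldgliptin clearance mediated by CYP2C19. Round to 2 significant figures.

0.49

Let x = fm,CYP2C19. Because steady-state concentration ∝ 1/CL, relative clearance rose to 1/0.303 = 3.3.
Only the CYP2C19 route changed, so 3.3 = x·5.7 + (1 − x), giving x = 0.49.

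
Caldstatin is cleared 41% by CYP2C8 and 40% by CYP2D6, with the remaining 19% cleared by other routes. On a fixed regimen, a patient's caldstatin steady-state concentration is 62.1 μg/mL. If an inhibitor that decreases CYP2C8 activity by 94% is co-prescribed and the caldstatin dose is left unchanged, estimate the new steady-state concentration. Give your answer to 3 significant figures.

The CYP2C8 pathway (41% of clearance) is reduced to 0.06× activity: 0.41 × 0.06 = 0.0246.
CYP2D6 (40%) and the residual 19% are unaffected.
Relative clearance = 0.0246 + 0.4 + 0.19 = 0.6146.
Steady-state concentration ∝ 1/CL, so new value = 62.1 / 0.6146 = 101 μg/mL.

101 μg/mL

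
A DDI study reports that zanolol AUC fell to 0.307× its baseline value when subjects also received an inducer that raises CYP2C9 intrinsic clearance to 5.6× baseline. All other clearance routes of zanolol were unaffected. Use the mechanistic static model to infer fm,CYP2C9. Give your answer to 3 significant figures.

Let fm be the CYP2C9 fraction. New clearance relative to baseline = fm × 5.6 + (1 − fm).
AUC ratio = 1 / (new CL fraction), so new CL fraction = 1 / 0.307 = 3.257.
fm × 5.6 + 1 − fm = 3.257  ⇒  fm × (5.6 − 1) = 2.257  ⇒  fm = 0.491.

0.491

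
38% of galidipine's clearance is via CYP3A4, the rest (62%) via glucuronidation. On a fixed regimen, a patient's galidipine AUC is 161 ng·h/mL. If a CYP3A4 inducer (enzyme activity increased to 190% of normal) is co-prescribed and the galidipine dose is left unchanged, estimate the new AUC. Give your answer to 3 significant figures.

120 ng·h/mL

The CYP3A4 pathway (38% of clearance) rises to 1.9× activity: 0.38 × 1.9 = 0.722.
Non-CYP routes (62%) are unchanged.
CL_new/CL_old = 0.722 + 0.62 = 1.342.
AUC ∝ 1/CL, so new value = 161 / 1.342 = 120 ng·h/mL.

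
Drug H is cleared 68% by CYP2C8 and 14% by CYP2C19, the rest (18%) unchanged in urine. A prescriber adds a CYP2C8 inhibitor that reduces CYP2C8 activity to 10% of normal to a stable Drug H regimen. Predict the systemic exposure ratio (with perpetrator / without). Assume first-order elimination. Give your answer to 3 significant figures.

The CYP2C8 pathway (68% of clearance) drops to 0.1× activity: 0.68 × 0.1 = 0.068.
CYP2C19 (14%) and the residual 18% are unaffected.
CL_new/CL_old = 0.068 + 0.14 + 0.18 = 0.388.
Systemic exposure is inversely proportional to clearance, so the fold-change is 1 / 0.388 = 2.58.

2.58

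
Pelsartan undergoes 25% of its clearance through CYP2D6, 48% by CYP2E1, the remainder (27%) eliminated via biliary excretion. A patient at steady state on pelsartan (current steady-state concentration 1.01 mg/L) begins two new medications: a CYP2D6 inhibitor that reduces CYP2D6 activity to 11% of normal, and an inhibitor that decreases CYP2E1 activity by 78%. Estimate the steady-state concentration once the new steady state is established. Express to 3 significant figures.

CYP2D6: 0.25 × 0.11 = 0.0275
CYP2E1: 0.48 × 0.22 = 0.1056
Other: 0.27 (unchanged)
Relative clearance = 0.0275 + 0.1056 + 0.27 = 0.4031.
Steady-state concentration ∝ 1/CL: new value = 1.01 / 0.4031 = 2.51 mg/L.

2.51 mg/L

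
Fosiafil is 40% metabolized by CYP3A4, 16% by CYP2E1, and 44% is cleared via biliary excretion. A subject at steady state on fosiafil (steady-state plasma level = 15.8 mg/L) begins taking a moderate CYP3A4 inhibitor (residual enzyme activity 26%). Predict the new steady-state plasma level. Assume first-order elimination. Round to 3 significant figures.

22.4 mg/L

CYP3A4: 0.4 × 0.26 = 0.104
CYP2E1: 0.16 (unchanged)
Other: 0.44 (unchanged)
New clearance relative to baseline: 0.104 + 0.16 + 0.44 = 0.704.
With dosing unchanged, steady-state plasma level scales as 1/CL: 15.8 / 0.704 = 22.4 mg/L.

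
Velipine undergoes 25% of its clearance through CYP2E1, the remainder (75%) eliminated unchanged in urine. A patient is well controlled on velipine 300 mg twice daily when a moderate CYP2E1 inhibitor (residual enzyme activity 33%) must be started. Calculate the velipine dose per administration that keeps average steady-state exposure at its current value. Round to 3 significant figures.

250 mg

CYP2E1: 0.25 × 0.33 = 0.0825
Other: 0.75 (unchanged)
Relative clearance = 0.0825 + 0.75 = 0.8325.
Css,avg = (dose rate)/CL, so holding Css fixed requires dose ∝ CL: 300 × 0.8325 = 250 mg.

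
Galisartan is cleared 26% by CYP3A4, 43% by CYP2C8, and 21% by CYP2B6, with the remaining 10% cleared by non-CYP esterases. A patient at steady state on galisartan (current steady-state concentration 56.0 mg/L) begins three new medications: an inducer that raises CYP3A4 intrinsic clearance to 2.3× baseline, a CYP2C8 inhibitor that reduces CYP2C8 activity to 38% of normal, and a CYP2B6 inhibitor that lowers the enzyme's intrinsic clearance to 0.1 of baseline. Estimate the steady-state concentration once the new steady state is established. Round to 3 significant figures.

63.5 mg/L

The CYP3A4 pathway (26% of clearance) rises to 2.3× activity: 0.26 × 2.3 = 0.598.
The CYP2C8 pathway (43% of clearance) falls to 0.38× activity: 0.43 × 0.38 = 0.1634.
The CYP2B6 pathway (21% of clearance) drops to 0.1× activity: 0.21 × 0.1 = 0.021.
The remaining 10% of clearance is unaffected.
Relative clearance = 0.598 + 0.1634 + 0.021 + 0.1 = 0.8824.
Steady-state concentration ∝ 1/CL: new value = 56.0 / 0.8824 = 63.5 mg/L.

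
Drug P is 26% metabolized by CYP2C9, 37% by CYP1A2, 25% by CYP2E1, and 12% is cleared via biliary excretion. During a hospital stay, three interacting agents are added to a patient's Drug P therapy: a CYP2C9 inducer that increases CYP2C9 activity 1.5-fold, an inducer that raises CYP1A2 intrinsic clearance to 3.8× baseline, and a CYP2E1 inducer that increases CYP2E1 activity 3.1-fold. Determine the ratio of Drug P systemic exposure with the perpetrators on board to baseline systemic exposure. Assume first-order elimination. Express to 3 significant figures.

0.372

CYP2C9: 0.26 × 1.5 = 0.39
CYP1A2: 0.37 × 3.8 = 1.406
CYP2E1: 0.25 × 3.1 = 0.775
Other: 0.12 (unchanged)
New clearance relative to baseline: 0.39 + 1.406 + 0.775 + 0.12 = 2.691.
Systemic exposure ∝ 1/CL: fold-change = 1 / 2.691 = 0.372.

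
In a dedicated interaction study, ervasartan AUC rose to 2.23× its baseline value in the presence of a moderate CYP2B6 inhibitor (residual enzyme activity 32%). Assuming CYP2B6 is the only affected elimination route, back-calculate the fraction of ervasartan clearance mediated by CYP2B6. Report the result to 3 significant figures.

0.811

Let x = fm,CYP2B6. Because AUC ∝ 1/CL, relative clearance fell to 1/2.23 = 0.4484.
Setting x·0.32 + (1 − x) = 0.4484 and solving: x = (0.4484 − 1)/(0.32 − 1) = 0.811.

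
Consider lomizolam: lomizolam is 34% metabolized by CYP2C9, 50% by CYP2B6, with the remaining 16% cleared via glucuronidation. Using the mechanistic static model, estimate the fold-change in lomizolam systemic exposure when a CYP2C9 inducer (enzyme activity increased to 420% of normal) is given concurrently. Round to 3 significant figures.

0.479

CYP2C9: 0.34 × 4.2 = 1.428
CYP2B6: 0.5 (unchanged)
Other: 0.16 (unchanged)
New clearance relative to baseline: 1.428 + 0.5 + 0.16 = 2.088.
Systemic exposure is inversely proportional to clearance, so the fold-change is 1 / 2.088 = 0.479.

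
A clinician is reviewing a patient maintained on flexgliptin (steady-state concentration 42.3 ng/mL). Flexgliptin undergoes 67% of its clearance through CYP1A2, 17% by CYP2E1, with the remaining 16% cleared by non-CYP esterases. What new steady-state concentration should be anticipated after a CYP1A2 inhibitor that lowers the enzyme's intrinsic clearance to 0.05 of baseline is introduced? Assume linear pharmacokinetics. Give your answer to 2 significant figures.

1.2 × 10² ng/mL

The CYP1A2 pathway (67% of clearance) is reduced to 0.05× activity: 0.67 × 0.05 = 0.0335.
CYP2E1 (17%) and the residual 16% are unaffected.
CL_new/CL_old = 0.0335 + 0.17 + 0.16 = 0.3635.
New steady-state concentration = baseline ÷ relative clearance = 42.3 / 0.3635 = 1.2 × 10² ng/mL.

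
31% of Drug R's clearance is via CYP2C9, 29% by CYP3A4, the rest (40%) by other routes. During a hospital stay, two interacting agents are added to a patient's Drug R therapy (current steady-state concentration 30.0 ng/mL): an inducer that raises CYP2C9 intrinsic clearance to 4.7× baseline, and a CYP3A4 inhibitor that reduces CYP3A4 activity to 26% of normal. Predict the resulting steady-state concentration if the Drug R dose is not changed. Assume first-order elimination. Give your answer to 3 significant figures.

The CYP2C9 pathway (31% of clearance) rises to 4.7× activity: 0.31 × 4.7 = 1.457.
The CYP3A4 pathway (29% of clearance) is reduced to 0.26× activity: 0.29 × 0.26 = 0.0754.
Non-CYP routes (40%) are unchanged.
New clearance relative to baseline: 1.457 + 0.0754 + 0.4 = 1.9324.
Dividing the baseline by the relative clearance: 30.0 / 1.9324 = 15.5 ng/mL.

15.5 ng/mL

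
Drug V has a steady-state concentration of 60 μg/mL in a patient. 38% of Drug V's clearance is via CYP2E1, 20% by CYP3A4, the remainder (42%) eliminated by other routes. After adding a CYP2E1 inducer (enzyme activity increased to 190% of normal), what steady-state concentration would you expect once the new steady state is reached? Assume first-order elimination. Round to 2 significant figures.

The CYP2E1 pathway (38% of clearance) is boosted to 1.9× activity: 0.38 × 1.9 = 0.722.
CYP3A4 (20%) and the residual 42% are unaffected.
CL_new/CL_old = 0.722 + 0.2 + 0.42 = 1.342.
With dosing unchanged, steady-state concentration scales as 1/CL: 60 / 1.342 = 45 μg/mL.

45 μg/mL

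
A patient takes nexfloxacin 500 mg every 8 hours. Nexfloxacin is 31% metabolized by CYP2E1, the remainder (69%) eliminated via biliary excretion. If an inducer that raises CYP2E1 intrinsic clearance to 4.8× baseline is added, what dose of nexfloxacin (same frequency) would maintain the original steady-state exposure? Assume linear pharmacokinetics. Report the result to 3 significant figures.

The CYP2E1 pathway (31% of clearance) is boosted to 4.8× activity: 0.31 × 4.8 = 1.488.
Non-CYP routes (69%) are unchanged.
New clearance relative to baseline: 1.488 + 0.69 = 2.178.
Exposure is unchanged when dose changes in proportion to clearance. New dose = 500 mg × 2.178 = 1.09 × 10³ mg.

1.09 × 10³ mg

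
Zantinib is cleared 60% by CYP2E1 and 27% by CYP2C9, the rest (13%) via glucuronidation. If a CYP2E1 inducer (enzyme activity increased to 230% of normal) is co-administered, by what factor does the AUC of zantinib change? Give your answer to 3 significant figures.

0.562

CYP2E1: 0.6 × 2.3 = 1.38
CYP2C9: 0.27 (unchanged)
Other: 0.13 (unchanged)
Relative clearance = 1.38 + 0.27 + 0.13 = 1.78.
Since AUC ∝ 1/CL, the ratio is 1 / 1.78 = 0.562.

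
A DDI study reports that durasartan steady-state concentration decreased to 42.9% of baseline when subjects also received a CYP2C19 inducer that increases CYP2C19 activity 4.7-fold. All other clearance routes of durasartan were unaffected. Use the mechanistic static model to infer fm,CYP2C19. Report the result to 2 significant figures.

0.36

CL'/CL = 1 / 0.429 = 2.331
4.7·fm + (1 − fm) = 2.331
fm = (2.331 − 1) / (4.7 − 1) = 0.36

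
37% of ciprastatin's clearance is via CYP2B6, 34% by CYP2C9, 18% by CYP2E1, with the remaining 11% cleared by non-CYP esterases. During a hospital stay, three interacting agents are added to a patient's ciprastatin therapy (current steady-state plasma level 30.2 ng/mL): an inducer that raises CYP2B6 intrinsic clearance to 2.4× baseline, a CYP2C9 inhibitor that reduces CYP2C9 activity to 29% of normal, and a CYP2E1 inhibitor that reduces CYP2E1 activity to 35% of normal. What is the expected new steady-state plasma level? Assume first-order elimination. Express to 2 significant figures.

The CYP2B6 pathway (37% of clearance) is boosted to 2.4× activity: 0.37 × 2.4 = 0.888.
The CYP2C9 pathway (34% of clearance) drops to 0.29× activity: 0.34 × 0.29 = 0.0986.
The CYP2E1 pathway (18% of clearance) is reduced to 0.35× activity: 0.18 × 0.35 = 0.063.
Non-CYP routes (11%) are unchanged.
Relative clearance = 0.888 + 0.0986 + 0.063 + 0.11 = 1.1596.
Dividing the baseline by the relative clearance: 30.2 / 1.1596 = 26 ng/mL.

26 ng/mL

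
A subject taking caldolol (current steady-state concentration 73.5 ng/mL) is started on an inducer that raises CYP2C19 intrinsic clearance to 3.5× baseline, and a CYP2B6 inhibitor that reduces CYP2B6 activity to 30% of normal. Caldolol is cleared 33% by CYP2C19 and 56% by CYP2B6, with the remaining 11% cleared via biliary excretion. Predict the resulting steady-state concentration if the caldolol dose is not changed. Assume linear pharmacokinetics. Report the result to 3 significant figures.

The CYP2C19 pathway (33% of clearance) rises to 3.5× activity: 0.33 × 3.5 = 1.155.
The CYP2B6 pathway (56% of clearance) drops to 0.3× activity: 0.56 × 0.3 = 0.168.
Non-CYP routes (11%) are unchanged.
New clearance relative to baseline: 1.155 + 0.168 + 0.11 = 1.433.
New steady-state concentration = 73.5 / 1.433 = 51.3 ng/mL (concentration scales inversely with clearance).

51.3 ng/mL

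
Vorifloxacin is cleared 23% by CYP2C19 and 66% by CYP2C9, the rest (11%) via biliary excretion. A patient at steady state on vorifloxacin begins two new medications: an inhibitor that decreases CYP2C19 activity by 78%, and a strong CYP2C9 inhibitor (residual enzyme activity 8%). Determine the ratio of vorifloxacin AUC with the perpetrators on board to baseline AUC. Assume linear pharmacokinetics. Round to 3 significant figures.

CYP2C19: 0.23 × 0.22 = 0.0506
CYP2C9: 0.66 × 0.08 = 0.0528
Other: 0.11 (unchanged)
Relative clearance = 0.0506 + 0.0528 + 0.11 = 0.2134.
Because AUC varies inversely with clearance, the combined effect is 1 / 0.2134 = 4.69.

4.69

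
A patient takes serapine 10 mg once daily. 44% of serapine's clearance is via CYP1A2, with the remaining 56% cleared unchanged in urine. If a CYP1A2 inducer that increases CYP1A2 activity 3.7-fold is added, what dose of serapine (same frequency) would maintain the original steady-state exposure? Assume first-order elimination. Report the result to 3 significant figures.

21.9 mg

The CYP1A2 pathway (44% of clearance) increases to 3.7× activity: 0.44 × 3.7 = 1.628.
The remaining 56% of clearance is unaffected.
Relative clearance = 1.628 + 0.56 = 2.188.
Exposure is unchanged when dose changes in proportion to clearance. New dose = 10 mg × 2.188 = 21.9 mg.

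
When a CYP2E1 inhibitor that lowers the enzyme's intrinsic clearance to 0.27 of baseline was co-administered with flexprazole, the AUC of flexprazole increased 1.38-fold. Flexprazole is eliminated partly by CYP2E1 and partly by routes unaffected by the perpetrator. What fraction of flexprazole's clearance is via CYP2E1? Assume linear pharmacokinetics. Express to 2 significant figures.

Let x = fm,CYP2E1. Because AUC ∝ 1/CL, relative clearance fell to 1/1.38 = 0.7246.
Only the CYP2E1 route changed, so 0.7246 = x·0.27 + (1 − x), giving x = 0.38.

0.38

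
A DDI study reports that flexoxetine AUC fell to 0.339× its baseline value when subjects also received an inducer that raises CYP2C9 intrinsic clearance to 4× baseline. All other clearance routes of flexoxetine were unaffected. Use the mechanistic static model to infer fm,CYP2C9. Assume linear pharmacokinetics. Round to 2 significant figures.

0.65

CL'/CL = 1 / 0.339 = 2.95
4·fm + (1 − fm) = 2.95
fm = (2.95 − 1) / (4 − 1) = 0.65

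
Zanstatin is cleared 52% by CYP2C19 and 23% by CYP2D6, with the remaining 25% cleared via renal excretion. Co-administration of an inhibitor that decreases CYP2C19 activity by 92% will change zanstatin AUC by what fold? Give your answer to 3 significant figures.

CYP2C19: 0.52 × 0.08 = 0.0416
CYP2D6: 0.23 (unchanged)
Other: 0.25 (unchanged)
CL_new/CL_old = 0.0416 + 0.23 + 0.25 = 0.5216.
Since AUC ∝ 1/CL, the ratio is 1 / 0.5216 = 1.92.

1.92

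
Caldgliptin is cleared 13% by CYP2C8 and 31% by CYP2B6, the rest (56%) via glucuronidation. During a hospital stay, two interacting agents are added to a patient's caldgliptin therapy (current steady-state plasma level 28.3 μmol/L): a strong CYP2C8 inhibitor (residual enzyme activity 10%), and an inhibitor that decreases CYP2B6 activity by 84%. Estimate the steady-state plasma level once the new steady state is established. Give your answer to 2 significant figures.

45 μmol/L

CYP2C8: 0.13 × 0.1 = 0.013
CYP2B6: 0.31 × 0.16 = 0.0496
Other: 0.56 (unchanged)
New clearance relative to baseline: 0.013 + 0.0496 + 0.56 = 0.6226.
Dividing the baseline by the relative clearance: 28.3 / 0.6226 = 45 μmol/L.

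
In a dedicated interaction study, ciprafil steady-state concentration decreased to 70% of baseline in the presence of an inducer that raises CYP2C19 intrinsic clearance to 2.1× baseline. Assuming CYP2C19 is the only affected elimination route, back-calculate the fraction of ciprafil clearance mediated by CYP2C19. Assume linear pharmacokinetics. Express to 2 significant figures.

Write x for the fraction cleared via CYP2C19. The observed steady-state concentration change means clearance rose to 1/0.700 = 1.429 of baseline.
Setting x·2.1 + (1 − x) = 1.429 and solving: x = (1.429 − 1)/(2.1 − 1) = 0.39.

0.39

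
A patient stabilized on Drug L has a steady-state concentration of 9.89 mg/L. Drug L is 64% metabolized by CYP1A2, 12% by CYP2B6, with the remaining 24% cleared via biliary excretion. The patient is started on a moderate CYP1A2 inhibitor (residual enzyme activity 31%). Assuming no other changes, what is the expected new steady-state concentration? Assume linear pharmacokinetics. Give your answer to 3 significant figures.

The CYP1A2 pathway (64% of clearance) is reduced to 0.31× activity: 0.64 × 0.31 = 0.1984.
CYP2B6 (12%) and the residual 24% are unaffected.
New clearance relative to baseline: 0.1984 + 0.12 + 0.24 = 0.5584.
New steady-state concentration = baseline ÷ relative clearance = 9.89 / 0.5584 = 17.7 mg/L.

17.7 mg/L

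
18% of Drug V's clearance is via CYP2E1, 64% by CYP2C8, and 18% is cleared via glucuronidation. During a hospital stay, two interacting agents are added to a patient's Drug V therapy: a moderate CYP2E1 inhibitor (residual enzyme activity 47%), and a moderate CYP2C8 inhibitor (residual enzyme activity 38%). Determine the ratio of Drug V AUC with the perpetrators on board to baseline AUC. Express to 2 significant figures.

2.0

CYP2E1: 0.18 × 0.47 = 0.0846
CYP2C8: 0.64 × 0.38 = 0.2432
Other: 0.18 (unchanged)
New clearance relative to baseline: 0.0846 + 0.2432 + 0.18 = 0.5078.
Net AUC ratio = 1 / 0.5078 = 2.0.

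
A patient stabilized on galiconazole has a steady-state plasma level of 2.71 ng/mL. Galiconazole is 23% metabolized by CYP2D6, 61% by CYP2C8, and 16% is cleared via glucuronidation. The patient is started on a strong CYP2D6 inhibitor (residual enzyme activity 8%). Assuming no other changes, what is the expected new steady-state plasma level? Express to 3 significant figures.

CYP2D6: 0.23 × 0.08 = 0.0184
CYP2C8: 0.61 (unchanged)
Other: 0.16 (unchanged)
Relative clearance = 0.0184 + 0.61 + 0.16 = 0.7884.
New steady-state plasma level = baseline ÷ relative clearance = 2.71 / 0.7884 = 3.44 ng/mL.

3.44 ng/mL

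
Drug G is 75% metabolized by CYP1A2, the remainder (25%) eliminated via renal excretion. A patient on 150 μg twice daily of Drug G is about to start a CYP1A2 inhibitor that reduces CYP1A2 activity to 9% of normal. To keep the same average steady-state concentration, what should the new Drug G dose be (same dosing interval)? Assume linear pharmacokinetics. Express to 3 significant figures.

47.6 μg

CYP1A2: 0.75 × 0.09 = 0.0675
Other: 0.25 (unchanged)
Relative clearance = 0.0675 + 0.25 = 0.3175.
Exposure is unchanged when dose changes in proportion to clearance. New dose = 150 μg × 0.3175 = 47.6 μg.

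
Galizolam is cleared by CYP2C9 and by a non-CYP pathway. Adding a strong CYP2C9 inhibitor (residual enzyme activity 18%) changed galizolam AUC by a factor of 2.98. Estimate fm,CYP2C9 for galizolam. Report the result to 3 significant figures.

CL'/CL = 1 / 2.98 = 0.3356
0.18·fm + (1 − fm) = 0.3356
fm = (0.3356 − 1) / (0.18 − 1) = 0.810

0.810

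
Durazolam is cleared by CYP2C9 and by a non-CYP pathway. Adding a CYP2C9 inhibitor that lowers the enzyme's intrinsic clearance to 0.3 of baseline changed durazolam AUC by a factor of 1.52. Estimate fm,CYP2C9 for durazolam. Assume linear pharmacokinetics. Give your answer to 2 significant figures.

Call the CYP2C9 fraction fm. After the interaction, CL_new/CL_old = fm × 0.3 + (1 − fm).
AUC ratio = 1 / (new CL fraction), so new CL fraction = 1 / 1.52 = 0.6579.
fm × 0.3 + 1 − fm = 0.6579  ⇒  fm × (0.3 − 1) = −0.3421  ⇒  fm = 0.49.

0.49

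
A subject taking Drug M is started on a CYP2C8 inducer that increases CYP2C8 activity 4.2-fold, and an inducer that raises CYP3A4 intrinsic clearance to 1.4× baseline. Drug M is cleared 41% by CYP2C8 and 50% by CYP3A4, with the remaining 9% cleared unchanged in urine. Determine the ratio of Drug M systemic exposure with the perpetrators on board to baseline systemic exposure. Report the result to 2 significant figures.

CYP2C8: 0.41 × 4.2 = 1.722
CYP3A4: 0.5 × 1.4 = 0.7
Other: 0.09 (unchanged)
New clearance relative to baseline: 1.722 + 0.7 + 0.09 = 2.512.
Because systemic exposure varies inversely with clearance, the combined effect is 1 / 2.512 = 0.40.

0.40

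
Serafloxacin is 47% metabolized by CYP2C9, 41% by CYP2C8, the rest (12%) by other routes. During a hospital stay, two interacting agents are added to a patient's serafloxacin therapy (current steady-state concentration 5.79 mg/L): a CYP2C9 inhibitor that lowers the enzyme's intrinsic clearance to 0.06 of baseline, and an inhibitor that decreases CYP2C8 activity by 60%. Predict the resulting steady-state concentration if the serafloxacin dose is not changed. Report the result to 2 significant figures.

19 mg/L

CYP2C9: 0.47 × 0.06 = 0.0282
CYP2C8: 0.41 × 0.4 = 0.164
Other: 0.12 (unchanged)
CL_new/CL_old = 0.0282 + 0.164 + 0.12 = 0.3122.
New steady-state concentration = 5.79 / 0.3122 = 19 mg/L (concentration scales inversely with clearance).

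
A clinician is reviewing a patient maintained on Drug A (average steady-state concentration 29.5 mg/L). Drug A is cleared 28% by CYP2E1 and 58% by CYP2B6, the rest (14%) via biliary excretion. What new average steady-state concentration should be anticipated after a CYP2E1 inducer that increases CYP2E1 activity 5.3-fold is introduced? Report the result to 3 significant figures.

13.4 mg/L

CYP2E1: 0.28 × 5.3 = 1.484
CYP2B6: 0.58 (unchanged)
Other: 0.14 (unchanged)
Relative clearance = 1.484 + 0.58 + 0.14 = 2.204.
New average steady-state concentration = baseline ÷ relative clearance = 29.5 / 2.204 = 13.4 mg/L.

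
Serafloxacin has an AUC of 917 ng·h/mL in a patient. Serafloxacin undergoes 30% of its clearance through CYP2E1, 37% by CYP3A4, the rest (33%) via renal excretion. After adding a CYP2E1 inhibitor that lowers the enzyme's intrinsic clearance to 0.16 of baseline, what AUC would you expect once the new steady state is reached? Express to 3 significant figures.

The CYP2E1 pathway (30% of clearance) drops to 0.16× activity: 0.3 × 0.16 = 0.048.
CYP3A4 (37%) and the residual 33% are unaffected.
Relative clearance = 0.048 + 0.37 + 0.33 = 0.748.
AUC ∝ 1/CL, so new value = 917 / 0.748 = 1.23 × 10³ ng·h/mL.

1.23 × 10³ ng·h/mL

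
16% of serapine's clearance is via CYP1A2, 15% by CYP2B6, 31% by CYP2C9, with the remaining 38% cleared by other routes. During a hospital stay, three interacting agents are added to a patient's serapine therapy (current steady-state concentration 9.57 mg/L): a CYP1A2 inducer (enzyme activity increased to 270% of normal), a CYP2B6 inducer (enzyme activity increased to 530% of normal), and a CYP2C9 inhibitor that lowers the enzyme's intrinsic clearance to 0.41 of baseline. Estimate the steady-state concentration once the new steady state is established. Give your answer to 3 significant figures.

CYP1A2: 0.16 × 2.7 = 0.432
CYP2B6: 0.15 × 5.3 = 0.795
CYP2C9: 0.31 × 0.41 = 0.1271
Other: 0.38 (unchanged)
Relative clearance = 0.432 + 0.795 + 0.1271 + 0.38 = 1.7341.
New steady-state concentration = 9.57 / 1.7341 = 5.52 mg/L (concentration scales inversely with clearance).

5.52 mg/L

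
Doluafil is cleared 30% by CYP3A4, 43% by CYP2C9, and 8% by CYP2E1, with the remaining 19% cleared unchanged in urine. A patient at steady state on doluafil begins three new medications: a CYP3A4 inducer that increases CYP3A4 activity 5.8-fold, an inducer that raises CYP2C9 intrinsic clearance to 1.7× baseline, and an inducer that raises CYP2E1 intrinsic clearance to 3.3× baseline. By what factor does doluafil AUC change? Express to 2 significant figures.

CYP3A4: 0.3 × 5.8 = 1.74
CYP2C9: 0.43 × 1.7 = 0.731
CYP2E1: 0.08 × 3.3 = 0.264
Other: 0.19 (unchanged)
CL_new/CL_old = 1.74 + 0.731 + 0.264 + 0.19 = 2.925.
Net AUC ratio = 1 / 2.925 = 0.34.

0.34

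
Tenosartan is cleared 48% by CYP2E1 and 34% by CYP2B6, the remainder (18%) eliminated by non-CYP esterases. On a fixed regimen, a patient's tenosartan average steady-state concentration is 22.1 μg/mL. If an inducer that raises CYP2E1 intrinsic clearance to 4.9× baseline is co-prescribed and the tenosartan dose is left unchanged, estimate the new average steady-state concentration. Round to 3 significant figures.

CYP2E1: 0.48 × 4.9 = 2.352
CYP2B6: 0.34 (unchanged)
Other: 0.18 (unchanged)
Relative clearance = 2.352 + 0.34 + 0.18 = 2.872.
With dosing unchanged, average steady-state concentration scales as 1/CL: 22.1 / 2.872 = 7.69 μg/mL.

7.69 μg/mL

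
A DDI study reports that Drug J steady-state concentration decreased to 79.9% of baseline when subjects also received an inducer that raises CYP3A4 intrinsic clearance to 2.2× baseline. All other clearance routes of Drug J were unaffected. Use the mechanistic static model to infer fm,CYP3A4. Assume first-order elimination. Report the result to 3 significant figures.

CL'/CL = 1 / 0.799 = 1.252
2.2·fm + (1 − fm) = 1.252
fm = (1.252 − 1) / (2.2 − 1) = 0.210

0.210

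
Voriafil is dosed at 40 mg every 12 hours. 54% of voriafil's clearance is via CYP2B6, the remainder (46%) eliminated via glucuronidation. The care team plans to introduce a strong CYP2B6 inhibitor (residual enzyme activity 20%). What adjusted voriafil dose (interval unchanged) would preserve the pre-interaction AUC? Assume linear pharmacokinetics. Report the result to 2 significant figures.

CYP2B6: 0.54 × 0.2 = 0.108
Other: 0.46 (unchanged)
New clearance relative to baseline: 0.108 + 0.46 = 0.568.
Css,avg = (dose rate)/CL, so holding Css fixed requires dose ∝ CL: 40 × 0.568 = 23 mg.

23 mg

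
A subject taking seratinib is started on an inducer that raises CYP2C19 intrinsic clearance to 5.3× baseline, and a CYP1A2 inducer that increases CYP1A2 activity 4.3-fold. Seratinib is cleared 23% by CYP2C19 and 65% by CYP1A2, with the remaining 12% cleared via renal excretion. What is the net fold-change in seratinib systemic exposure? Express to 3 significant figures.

The CYP2C19 pathway (23% of clearance) rises to 5.3× activity: 0.23 × 5.3 = 1.219.
The CYP1A2 pathway (65% of clearance) is boosted to 4.3× activity: 0.65 × 4.3 = 2.795.
Non-CYP routes (12%) are unchanged.
Relative clearance = 1.219 + 2.795 + 0.12 = 4.134.
Because systemic exposure varies inversely with clearance, the combined effect is 1 / 4.134 = 0.242.

0.242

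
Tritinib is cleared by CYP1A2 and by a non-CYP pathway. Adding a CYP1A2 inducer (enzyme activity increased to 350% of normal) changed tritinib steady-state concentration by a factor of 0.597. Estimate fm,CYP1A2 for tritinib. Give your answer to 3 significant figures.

Let x = fm,CYP1A2. Because steady-state concentration ∝ 1/CL, relative clearance rose to 1/0.597 = 1.675.
Only the CYP1A2 route changed, so 1.675 = x·3.5 + (1 − x), giving x = 0.270.

0.270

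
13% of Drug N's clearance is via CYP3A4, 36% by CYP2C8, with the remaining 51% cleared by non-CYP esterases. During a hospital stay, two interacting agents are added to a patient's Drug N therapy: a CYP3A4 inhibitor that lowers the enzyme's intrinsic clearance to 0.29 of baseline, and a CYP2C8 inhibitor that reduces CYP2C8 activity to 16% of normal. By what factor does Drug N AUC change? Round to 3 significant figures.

CYP3A4: 0.13 × 0.29 = 0.0377
CYP2C8: 0.36 × 0.16 = 0.0576
Other: 0.51 (unchanged)
New clearance relative to baseline: 0.0377 + 0.0576 + 0.51 = 0.6053.
Net AUC ratio = 1 / 0.6053 = 1.65.

1.65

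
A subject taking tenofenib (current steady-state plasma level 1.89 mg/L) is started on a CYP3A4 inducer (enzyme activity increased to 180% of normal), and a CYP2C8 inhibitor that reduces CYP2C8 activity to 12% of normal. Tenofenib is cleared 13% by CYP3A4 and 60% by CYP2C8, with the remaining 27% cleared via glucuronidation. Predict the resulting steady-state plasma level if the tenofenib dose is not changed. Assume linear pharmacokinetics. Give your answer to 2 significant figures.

The CYP3A4 pathway (13% of clearance) is boosted to 1.8× activity: 0.13 × 1.8 = 0.234.
The CYP2C8 pathway (60% of clearance) drops to 0.12× activity: 0.6 × 0.12 = 0.072.
The remaining 27% of clearance is unaffected.
Relative clearance = 0.234 + 0.072 + 0.27 = 0.576.
New steady-state plasma level = 1.89 / 0.576 = 3.3 mg/L (concentration scales inversely with clearance).

3.3 mg/L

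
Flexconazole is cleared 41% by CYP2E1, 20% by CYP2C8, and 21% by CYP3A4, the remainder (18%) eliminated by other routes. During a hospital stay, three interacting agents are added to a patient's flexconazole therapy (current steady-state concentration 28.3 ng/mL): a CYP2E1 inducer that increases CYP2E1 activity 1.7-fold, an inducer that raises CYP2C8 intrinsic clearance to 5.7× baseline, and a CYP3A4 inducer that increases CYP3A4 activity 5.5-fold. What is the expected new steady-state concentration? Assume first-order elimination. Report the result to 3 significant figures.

CYP2E1: 0.41 × 1.7 = 0.697
CYP2C8: 0.2 × 5.7 = 1.14
CYP3A4: 0.21 × 5.5 = 1.155
Other: 0.18 (unchanged)
Relative clearance = 0.697 + 1.14 + 1.155 + 0.18 = 3.172.
New steady-state concentration = 28.3 / 3.172 = 8.92 ng/mL (concentration scales inversely with clearance).

8.92 ng/mL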